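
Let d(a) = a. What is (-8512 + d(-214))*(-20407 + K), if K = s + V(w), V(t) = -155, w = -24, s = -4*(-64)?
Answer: 177190156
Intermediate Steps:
s = 256
K = 101 (K = 256 - 155 = 101)
(-8512 + d(-214))*(-20407 + K) = (-8512 - 214)*(-20407 + 101) = -8726*(-20306) = 177190156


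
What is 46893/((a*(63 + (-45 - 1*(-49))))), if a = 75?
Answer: 15631/1675 ≈ 9.3319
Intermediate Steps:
46893/((a*(63 + (-45 - 1*(-49))))) = 46893/((75*(63 + (-45 - 1*(-49))))) = 46893/((75*(63 + (-45 + 49)))) = 46893/((75*(63 + 4))) = 46893/((75*67)) = 46893/5025 = 46893*(1/5025) = 15631/1675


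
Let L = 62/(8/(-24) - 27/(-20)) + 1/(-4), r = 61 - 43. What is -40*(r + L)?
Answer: -192110/61 ≈ -3149.3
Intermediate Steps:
r = 18
L = 14819/244 (L = 62/(8*(-1/24) - 27*(-1/20)) + 1*(-¼) = 62/(-⅓ + 27/20) - ¼ = 62/(61/60) - ¼ = 62*(60/61) - ¼ = 3720/61 - ¼ = 14819/244 ≈ 60.734)
-40*(r + L) = -40*(18 + 14819/244) = -40*19211/244 = -192110/61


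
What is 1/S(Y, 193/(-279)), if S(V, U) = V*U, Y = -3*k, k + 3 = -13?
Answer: -93/3088 ≈ -0.030117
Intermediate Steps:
k = -16 (k = -3 - 13 = -16)
Y = 48 (Y = -3*(-16) = 48)
S(V, U) = U*V
1/S(Y, 193/(-279)) = 1/((193/(-279))*48) = 1/((193*(-1/279))*48) = 1/(-193/279*48) = 1/(-3088/93) = -93/3088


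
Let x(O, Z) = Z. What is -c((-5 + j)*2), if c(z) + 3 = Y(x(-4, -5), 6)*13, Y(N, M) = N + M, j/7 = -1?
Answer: -10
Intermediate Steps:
j = -7 (j = 7*(-1) = -7)
Y(N, M) = M + N
c(z) = 10 (c(z) = -3 + (6 - 5)*13 = -3 + 1*13 = -3 + 13 = 10)
-c((-5 + j)*2) = -1*10 = -10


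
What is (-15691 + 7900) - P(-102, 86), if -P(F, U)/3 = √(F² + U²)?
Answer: -7791 + 30*√178 ≈ -7390.8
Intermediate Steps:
P(F, U) = -3*√(F² + U²)
(-15691 + 7900) - P(-102, 86) = (-15691 + 7900) - (-3)*√((-102)² + 86²) = -7791 - (-3)*√(10404 + 7396) = -7791 - (-3)*√17800 = -7791 - (-3)*10*√178 = -7791 - (-30)*√178 = -7791 + 30*√178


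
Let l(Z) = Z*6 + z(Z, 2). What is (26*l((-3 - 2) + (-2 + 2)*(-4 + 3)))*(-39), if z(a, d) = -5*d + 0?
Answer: 40560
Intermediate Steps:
z(a, d) = -5*d
l(Z) = -10 + 6*Z (l(Z) = Z*6 - 5*2 = 6*Z - 10 = -10 + 6*Z)
(26*l((-3 - 2) + (-2 + 2)*(-4 + 3)))*(-39) = (26*(-10 + 6*((-3 - 2) + (-2 + 2)*(-4 + 3))))*(-39) = (26*(-10 + 6*(-5 + 0*(-1))))*(-39) = (26*(-10 + 6*(-5 + 0)))*(-39) = (26*(-10 + 6*(-5)))*(-39) = (26*(-10 - 30))*(-39) = (26*(-40))*(-39) = -1040*(-39) = 40560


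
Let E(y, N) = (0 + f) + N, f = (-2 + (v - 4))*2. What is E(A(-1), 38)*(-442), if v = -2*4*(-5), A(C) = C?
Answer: -46852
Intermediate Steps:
v = 40 (v = -8*(-5) = 40)
f = 68 (f = (-2 + (40 - 4))*2 = (-2 + 36)*2 = 34*2 = 68)
E(y, N) = 68 + N (E(y, N) = (0 + 68) + N = 68 + N)
E(A(-1), 38)*(-442) = (68 + 38)*(-442) = 106*(-442) = -46852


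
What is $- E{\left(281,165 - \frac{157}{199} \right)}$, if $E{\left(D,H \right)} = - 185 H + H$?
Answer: $\frac{6012752}{199} \approx 30215.0$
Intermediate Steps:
$E{\left(D,H \right)} = - 184 H$
$- E{\left(281,165 - \frac{157}{199} \right)} = - \left(-184\right) \left(165 - \frac{157}{199}\right) = - \frac{\left(-184\right) 32678}{199} = \left(-1\right) \left(- \frac{6012752}{199}\right) = \frac{6012752}{199}$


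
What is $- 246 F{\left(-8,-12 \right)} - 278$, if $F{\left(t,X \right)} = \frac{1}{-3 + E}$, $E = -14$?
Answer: $- \frac{4480}{17} \approx -263.53$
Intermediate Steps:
$F{\left(t,X \right)} = - \frac{1}{17}$ ($F{\left(t,X \right)} = \frac{1}{-3 - 14} = \frac{1}{-17} = - \frac{1}{17}$)
$- 246 F{\left(-8,-12 \right)} - 278 = \left(-246\right) \left(- \frac{1}{17}\right) - 278 = \frac{246}{17} - 278 = - \frac{4480}{17}$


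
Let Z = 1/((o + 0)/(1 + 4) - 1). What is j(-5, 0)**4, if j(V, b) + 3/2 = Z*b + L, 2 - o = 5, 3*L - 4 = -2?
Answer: 625/1296 ≈ 0.48225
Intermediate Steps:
L = 2/3 (L = 4/3 + (1/3)*(-2) = 4/3 - 2/3 = 2/3 ≈ 0.66667)
o = -3 (o = 2 - 1*5 = 2 - 5 = -3)
Z = -5/8 (Z = 1/((-3 + 0)/(1 + 4) - 1) = 1/(-3/5 - 1) = 1/(-8/5) = -5/8 ≈ -0.62500)
j(V, b) = -5/6 - 5*b/8 (j(V, b) = -3/2 + (-5*b/8 + 2/3) = -3/2 + (2/3 - 5*b/8) = -5/6 - 5*b/8)
j(-5, 0)**4 = (-5/6 - 5/8*0)**4 = (-5/6 + 0)**4 = (-5/6)**4 = 625/1296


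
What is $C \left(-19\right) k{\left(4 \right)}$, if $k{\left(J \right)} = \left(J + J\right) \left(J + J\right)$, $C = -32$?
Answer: $38912$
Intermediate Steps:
$k{\left(J \right)} = 4 J^{2}$ ($k{\left(J \right)} = 2 J 2 J = 4 J^{2}$)
$C \left(-19\right) k{\left(4 \right)} = \left(-32\right) \left(-19\right) 4 \cdot 4^{2} = 608 \cdot 4 \cdot 16 = 608 \cdot 64 = 38912$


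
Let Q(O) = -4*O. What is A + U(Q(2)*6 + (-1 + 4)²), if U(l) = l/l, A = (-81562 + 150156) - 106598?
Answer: -38003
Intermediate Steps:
A = -38004 (A = 68594 - 106598 = -38004)
U(l) = 1
A + U(Q(2)*6 + (-1 + 4)²) = -38004 + 1 = -38003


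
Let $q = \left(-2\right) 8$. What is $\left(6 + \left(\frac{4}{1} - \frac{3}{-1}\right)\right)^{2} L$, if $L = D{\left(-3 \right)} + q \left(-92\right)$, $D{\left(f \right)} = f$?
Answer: $248261$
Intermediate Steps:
$q = -16$
$L = 1469$ ($L = -3 - -1472 = -3 + 1472 = 1469$)
$\left(6 + \left(\frac{4}{1} - \frac{3}{-1}\right)\right)^{2} L = \left(6 + \left(\frac{4}{1} - \frac{3}{-1}\right)\right)^{2} \cdot 1469 = \left(6 + \left(4 \cdot 1 - -3\right)\right)^{2} \cdot 1469 = \left(6 + \left(4 + 3\right)\right)^{2} \cdot 1469 = \left(6 + 7\right)^{2} \cdot 1469 = 13^{2} \cdot 1469 = 169 \cdot 1469 = 248261$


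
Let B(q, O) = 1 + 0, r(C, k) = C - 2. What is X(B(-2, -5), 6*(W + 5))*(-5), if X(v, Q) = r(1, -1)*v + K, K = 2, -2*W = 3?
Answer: -5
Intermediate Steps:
W = -3/2 (W = -½*3 = -3/2 ≈ -1.5000)
r(C, k) = -2 + C
B(q, O) = 1
X(v, Q) = 2 - v (X(v, Q) = (-2 + 1)*v + 2 = -v + 2 = 2 - v)
X(B(-2, -5), 6*(W + 5))*(-5) = (2 - 1*1)*(-5) = (2 - 1)*(-5) = 1*(-5) = -5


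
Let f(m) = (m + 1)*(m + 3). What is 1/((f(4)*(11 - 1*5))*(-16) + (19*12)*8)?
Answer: -1/1536 ≈ -0.00065104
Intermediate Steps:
f(m) = (1 + m)*(3 + m)
1/((f(4)*(11 - 1*5))*(-16) + (19*12)*8) = 1/(((3 + 4² + 4*4)*(11 - 1*5))*(-16) + (19*12)*8) = 1/(((3 + 16 + 16)*(11 - 5))*(-16) + 228*8) = 1/((35*6)*(-16) + 1824) = 1/(210*(-16) + 1824) = 1/(-3360 + 1824) = 1/(-1536) = -1/1536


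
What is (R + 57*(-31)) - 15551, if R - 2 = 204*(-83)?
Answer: -34248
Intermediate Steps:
R = -16930 (R = 2 + 204*(-83) = 2 - 16932 = -16930)
(R + 57*(-31)) - 15551 = (-16930 + 57*(-31)) - 15551 = (-16930 - 1767) - 15551 = -18697 - 15551 = -34248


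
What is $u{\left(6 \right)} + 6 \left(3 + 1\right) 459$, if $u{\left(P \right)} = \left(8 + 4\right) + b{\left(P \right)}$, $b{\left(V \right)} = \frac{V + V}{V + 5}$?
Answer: $\frac{121320}{11} \approx 11029.0$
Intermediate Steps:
$b{\left(V \right)} = \frac{2 V}{5 + V}$
$u{\left(P \right)} = 12 + \frac{2 P}{5 + P}$ ($u{\left(P \right)} = \left(8 + 4\right) + \frac{2 P}{5 + P} = 12 + \frac{2 P}{5 + P}$)
$u{\left(6 \right)} + 6 \left(3 + 1\right) 459 = \frac{2 \left(30 + 7 \cdot 6\right)}{5 + 6} + 6 \left(3 + 1\right) 459 = \frac{2 \left(30 + 42\right)}{11} + 6 \cdot 4 \cdot 459 = 2 \cdot \frac{1}{11} \cdot 72 + 24 \cdot 459 = \frac{144}{11} + 11016 = \frac{121320}{11}$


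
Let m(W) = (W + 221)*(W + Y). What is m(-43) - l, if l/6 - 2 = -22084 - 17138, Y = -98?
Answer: 210222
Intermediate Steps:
l = -235320 (l = 12 + 6*(-22084 - 17138) = 12 + 6*(-39222) = 12 - 235332 = -235320)
m(W) = (-98 + W)*(221 + W) (m(W) = (W + 221)*(W - 98) = (221 + W)*(-98 + W) = (-98 + W)*(221 + W))
m(-43) - l = (-21658 + (-43)**2 + 123*(-43)) - 1*(-235320) = (-21658 + 1849 - 5289) + 235320 = -25098 + 235320 = 210222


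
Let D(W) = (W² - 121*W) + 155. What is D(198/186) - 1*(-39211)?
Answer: 37708032/961 ≈ 39238.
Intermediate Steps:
D(W) = 155 + W² - 121*W
D(198/186) - 1*(-39211) = (155 + (198/186)² - 23958/186) - 1*(-39211) = (155 + (198*(1/186))² - 23958/186) + 39211 = (155 + (33/31)² - 121*33/31) + 39211 = (155 + 1089/961 - 3993/31) + 39211 = 26261/961 + 39211 = 37708032/961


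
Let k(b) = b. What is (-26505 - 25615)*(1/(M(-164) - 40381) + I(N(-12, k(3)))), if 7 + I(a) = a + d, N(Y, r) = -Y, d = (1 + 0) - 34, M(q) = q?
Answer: 11833960664/8109 ≈ 1.4594e+6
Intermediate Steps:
d = -33 (d = 1 - 34 = -33)
I(a) = -40 + a (I(a) = -7 + (a - 33) = -7 + (-33 + a) = -40 + a)
(-26505 - 25615)*(1/(M(-164) - 40381) + I(N(-12, k(3)))) = (-26505 - 25615)*(1/(-164 - 40381) + (-40 - 1*(-12))) = -52120*(1/(-40545) + (-40 + 12)) = -52120*(-1/40545 - 28) = -52120*(-1135261/40545) = 11833960664/8109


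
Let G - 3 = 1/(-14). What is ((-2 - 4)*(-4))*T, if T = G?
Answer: 492/7 ≈ 70.286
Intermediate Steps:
G = 41/14 (G = 3 + 1/(-14) = 3 - 1/14 = 41/14 ≈ 2.9286)
T = 41/14 ≈ 2.9286
((-2 - 4)*(-4))*T = ((-2 - 4)*(-4))*(41/14) = -6*(-4)*(41/14) = 24*(41/14) = 492/7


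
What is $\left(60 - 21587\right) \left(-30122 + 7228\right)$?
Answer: $492839138$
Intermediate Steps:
$\left(60 - 21587\right) \left(-30122 + 7228\right) = \left(-21527\right) \left(-22894\right) = 492839138$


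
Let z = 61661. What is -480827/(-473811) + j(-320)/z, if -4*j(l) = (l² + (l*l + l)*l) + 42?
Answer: 7773687774863/58431320142 ≈ 133.04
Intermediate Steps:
j(l) = -21/2 - l²/4 - l*(l + l²)/4 (j(l) = -((l² + (l*l + l)*l) + 42)/4 = -((l² + (l² + l)*l) + 42)/4 = -((l² + (l + l²)*l) + 42)/4 = -((l² + l*(l + l²)) + 42)/4 = -(42 + l² + l*(l + l²))/4 = -21/2 - l²/4 - l*(l + l²)/4)
-480827/(-473811) + j(-320)/z = -480827/(-473811) + (-21/2 - ½*(-320)² - ¼*(-320)³)/61661 = -480827*(-1/473811) + (-21/2 - ½*102400 - ¼*(-32768000))*(1/61661) = 480827/473811 + (-21/2 - 51200 + 8192000)*(1/61661) = 480827/473811 + (16281579/2)*(1/61661) = 480827/473811 + 16281579/123322 = 7773687774863/58431320142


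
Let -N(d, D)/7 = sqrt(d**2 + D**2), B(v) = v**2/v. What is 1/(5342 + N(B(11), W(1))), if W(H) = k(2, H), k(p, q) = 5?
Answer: 2671/14264905 + 7*sqrt(146)/28529810 ≈ 0.00019021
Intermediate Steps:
W(H) = 5
B(v) = v
N(d, D) = -7*sqrt(D**2 + d**2) (N(d, D) = -7*sqrt(d**2 + D**2) = -7*sqrt(D**2 + d**2))
1/(5342 + N(B(11), W(1))) = 1/(5342 - 7*sqrt(5**2 + 11**2)) = 1/(5342 - 7*sqrt(25 + 121)) = 1/(5342 - 7*sqrt(146))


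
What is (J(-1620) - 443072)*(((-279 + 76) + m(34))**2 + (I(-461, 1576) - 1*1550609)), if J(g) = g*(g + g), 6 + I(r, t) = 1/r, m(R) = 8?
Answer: -3351053314060448/461 ≈ -7.2691e+12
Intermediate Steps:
I(r, t) = -6 + 1/r
J(g) = 2*g**2 (J(g) = g*(2*g) = 2*g**2)
(J(-1620) - 443072)*(((-279 + 76) + m(34))**2 + (I(-461, 1576) - 1*1550609)) = (2*(-1620)**2 - 443072)*(((-279 + 76) + 8)**2 + ((-6 + 1/(-461)) - 1*1550609)) = (2*2624400 - 443072)*((-203 + 8)**2 + ((-6 - 1/461) - 1550609)) = (5248800 - 443072)*((-195)**2 + (-2767/461 - 1550609)) = 4805728*(38025 - 714833516/461) = 4805728*(-697303991/461) = -3351053314060448/461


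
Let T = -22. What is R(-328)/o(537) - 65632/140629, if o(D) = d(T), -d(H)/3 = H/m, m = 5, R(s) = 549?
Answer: 127231631/3093838 ≈ 41.124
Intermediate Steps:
d(H) = -3*H/5
o(D) = 66/5 (o(D) = -⅗*(-22) = 66/5)
R(-328)/o(537) - 65632/140629 = 549/(66/5) - 65632/140629 = 549*(5/66) - 65632*1/140629 = 915/22 - 65632/140629 = 127231631/3093838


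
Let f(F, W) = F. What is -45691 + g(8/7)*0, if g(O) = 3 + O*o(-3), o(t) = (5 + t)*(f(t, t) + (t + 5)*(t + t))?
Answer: -45691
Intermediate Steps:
o(t) = (5 + t)*(t + 2*t*(5 + t)) (o(t) = (5 + t)*(t + (t + 5)*(t + t)) = (5 + t)*(t + (5 + t)*(2*t)) = (5 + t)*(t + 2*t*(5 + t)))
g(O) = 3 - 30*O (g(O) = 3 + O*(-3*(55 + 2*(-3)² + 21*(-3))) = 3 + O*(-3*(55 + 2*9 - 63)) = 3 + O*(-3*(55 + 18 - 63)) = 3 + O*(-3*10) = 3 + O*(-30) = 3 - 30*O)
-45691 + g(8/7)*0 = -45691 + (3 - 240/7)*0 = -45691 - 219/7*0 = -45691 + 0 = -45691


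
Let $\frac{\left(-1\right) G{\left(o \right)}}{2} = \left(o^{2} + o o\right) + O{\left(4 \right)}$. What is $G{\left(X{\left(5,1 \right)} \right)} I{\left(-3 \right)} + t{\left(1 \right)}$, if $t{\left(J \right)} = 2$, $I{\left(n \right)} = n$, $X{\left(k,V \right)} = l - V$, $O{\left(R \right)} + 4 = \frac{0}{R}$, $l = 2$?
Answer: $-10$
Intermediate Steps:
$O{\left(R \right)} = -4$ ($O{\left(R \right)} = -4 + \frac{0}{R} = -4 + 0 = -4$)
$X{\left(k,V \right)} = 2 - V$
$G{\left(o \right)} = 8 - 4 o^{2}$ ($G{\left(o \right)} = - 2 \left(\left(o^{2} + o o\right) - 4\right) = - 2 \left(\left(o^{2} + o^{2}\right) - 4\right) = - 2 \left(2 o^{2} - 4\right) = - 2 \left(-4 + 2 o^{2}\right) = 8 - 4 o^{2}$)
$G{\left(X{\left(5,1 \right)} \right)} I{\left(-3 \right)} + t{\left(1 \right)} = \left(8 - 4 \left(2 - 1\right)^{2}\right) \left(-3\right) + 2 = \left(8 - 4 \cdot 1^{2}\right) \left(-3\right) + 2 = \left(8 - 4\right) \left(-3\right) + 2 = 4 \left(-3\right) + 2 = -12 + 2 = -10$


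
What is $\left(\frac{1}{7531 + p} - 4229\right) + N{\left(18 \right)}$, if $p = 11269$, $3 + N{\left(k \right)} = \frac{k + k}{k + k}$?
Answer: $- \frac{79542799}{18800} \approx -4231.0$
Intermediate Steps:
$N{\left(k \right)} = -2$ ($N{\left(k \right)} = -3 + \frac{k + k}{k + k} = -3 + \frac{2 k}{2 k} = -3 + 2 k \frac{1}{2 k} = -3 + 1 = -2$)
$\left(\frac{1}{7531 + p} - 4229\right) + N{\left(18 \right)} = \left(\frac{1}{7531 + 11269} - 4229\right) - 2 = \left(\frac{1}{18800} - 4229\right) - 2 = - \frac{79505199}{18800} - 2 = - \frac{79542799}{18800}$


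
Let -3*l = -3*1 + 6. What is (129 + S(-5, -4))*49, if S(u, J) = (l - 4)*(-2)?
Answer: 6811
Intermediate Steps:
l = -1 (l = -(-3*1 + 6)/3 = -(-3 + 6)/3 = -⅓*3 = -1)
S(u, J) = 10 (S(u, J) = (-1 - 4)*(-2) = -5*(-2) = 10)
(129 + S(-5, -4))*49 = (129 + 10)*49 = 139*49 = 6811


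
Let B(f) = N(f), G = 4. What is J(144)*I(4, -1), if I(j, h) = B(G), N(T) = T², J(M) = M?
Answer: 2304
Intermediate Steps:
B(f) = f²
I(j, h) = 16 (I(j, h) = 4² = 16)
J(144)*I(4, -1) = 144*16 = 2304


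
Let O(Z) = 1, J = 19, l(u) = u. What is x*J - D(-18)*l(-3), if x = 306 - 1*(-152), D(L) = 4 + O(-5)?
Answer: 8717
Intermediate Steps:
D(L) = 5 (D(L) = 4 + 1 = 5)
x = 458 (x = 306 + 152 = 458)
x*J - D(-18)*l(-3) = 458*19 - 5*(-3) = 8702 - 1*(-15) = 8702 + 15 = 8717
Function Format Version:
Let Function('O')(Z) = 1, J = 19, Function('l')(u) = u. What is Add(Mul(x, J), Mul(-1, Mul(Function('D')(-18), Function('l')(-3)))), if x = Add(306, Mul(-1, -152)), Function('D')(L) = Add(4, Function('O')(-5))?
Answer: 8717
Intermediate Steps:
Function('D')(L) = 5 (Function('D')(L) = Add(4, 1) = 5)
x = 458 (x = Add(306, 152) = 458)
Add(Mul(x, J), Mul(-1, Mul(Function('D')(-18), Function('l')(-3)))) = Add(Mul(458, 19), Mul(-1, Mul(5, -3))) = Add(8702, Mul(-1, -15)) = Add(8702, 15) = 8717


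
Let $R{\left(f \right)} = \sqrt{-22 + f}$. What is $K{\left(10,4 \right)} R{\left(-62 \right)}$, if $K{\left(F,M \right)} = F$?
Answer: $20 i \sqrt{21} \approx 91.651 i$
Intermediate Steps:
$K{\left(10,4 \right)} R{\left(-62 \right)} = 10 \sqrt{-22 - 62} = 10 \sqrt{-84} = 10 \cdot 2 i \sqrt{21} = 20 i \sqrt{21}$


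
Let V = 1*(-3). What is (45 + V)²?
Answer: 1764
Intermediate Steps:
V = -3
(45 + V)² = (45 - 3)² = 42² = 1764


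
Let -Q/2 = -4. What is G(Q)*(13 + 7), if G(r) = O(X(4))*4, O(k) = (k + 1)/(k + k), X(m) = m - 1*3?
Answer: 80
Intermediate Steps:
X(m) = -3 + m (X(m) = m - 3 = -3 + m)
Q = 8 (Q = -2*(-4) = 8)
O(k) = (1 + k)/(2*k) (O(k) = (1 + k)/((2*k)) = (1 + k)*(1/(2*k)) = (1 + k)/(2*k))
G(r) = 4 (G(r) = ((1 + (-3 + 4))/(2*(-3 + 4)))*4 = ((½)*(1 + 1)/1)*4 = ((½)*1*2)*4 = 1*4 = 4)
G(Q)*(13 + 7) = 4*(13 + 7) = 4*20 = 80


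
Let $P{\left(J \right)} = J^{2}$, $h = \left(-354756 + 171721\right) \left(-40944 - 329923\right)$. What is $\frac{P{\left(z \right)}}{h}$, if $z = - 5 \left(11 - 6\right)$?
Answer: $\frac{125}{13576328269} \approx 9.2072 \cdot 10^{-9}$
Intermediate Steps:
$h = 67881641345$ ($h = \left(-183035\right) \left(-370867\right) = 67881641345$)
$z = -25$ ($z = \left(-5\right) 5 = -25$)
$\frac{P{\left(z \right)}}{h} = \frac{\left(-25\right)^{2}}{67881641345} = 625 \cdot \frac{1}{67881641345} = \frac{125}{13576328269}$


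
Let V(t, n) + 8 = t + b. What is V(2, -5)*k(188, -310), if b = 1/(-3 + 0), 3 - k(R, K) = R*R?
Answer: 671479/3 ≈ 2.2383e+5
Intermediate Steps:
k(R, K) = 3 - R² (k(R, K) = 3 - R*R = 3 - R²)
b = -⅓ (b = 1/(-3) = -⅓ ≈ -0.33333)
V(t, n) = -25/3 + t (V(t, n) = -8 + (t - ⅓) = -8 + (-⅓ + t) = -25/3 + t)
V(2, -5)*k(188, -310) = (-25/3 + 2)*(3 - 1*188²) = -19*(3 - 1*35344)/3 = -19*(3 - 35344)/3 = -19/3*(-35341) = 671479/3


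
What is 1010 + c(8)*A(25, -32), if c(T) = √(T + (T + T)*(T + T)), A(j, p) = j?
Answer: 1010 + 50*√66 ≈ 1416.2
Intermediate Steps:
c(T) = √(T + 4*T²) (c(T) = √(T + (2*T)*(2*T)) = √(T + 4*T²))
1010 + c(8)*A(25, -32) = 1010 + √(8*(1 + 4*8))*25 = 1010 + √(8*(1 + 32))*25 = 1010 + √(8*33)*25 = 1010 + √264*25 = 1010 + (2*√66)*25 = 1010 + 50*√66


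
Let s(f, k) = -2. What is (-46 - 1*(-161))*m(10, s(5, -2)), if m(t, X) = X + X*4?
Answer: -1150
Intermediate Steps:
m(t, X) = 5*X (m(t, X) = X + 4*X = 5*X)
(-46 - 1*(-161))*m(10, s(5, -2)) = (-46 - 1*(-161))*(5*(-2)) = (-46 + 161)*(-10) = 115*(-10) = -1150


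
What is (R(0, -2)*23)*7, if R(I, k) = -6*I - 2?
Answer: -322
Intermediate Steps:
R(I, k) = -2 - 6*I
(R(0, -2)*23)*7 = ((-2 - 6*0)*23)*7 = ((-2 + 0)*23)*7 = -2*23*7 = -46*7 = -322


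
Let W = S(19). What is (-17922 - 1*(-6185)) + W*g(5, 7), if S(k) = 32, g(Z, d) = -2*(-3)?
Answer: -11545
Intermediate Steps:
g(Z, d) = 6
W = 32
(-17922 - 1*(-6185)) + W*g(5, 7) = (-17922 - 1*(-6185)) + 32*6 = (-17922 + 6185) + 192 = -11737 + 192 = -11545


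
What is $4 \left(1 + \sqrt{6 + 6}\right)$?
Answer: $4 + 8 \sqrt{3} \approx 17.856$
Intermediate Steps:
$4 \left(1 + \sqrt{6 + 6}\right) = 4 \left(1 + \sqrt{12}\right) = 4 \left(1 + 2 \sqrt{3}\right) = 4 + 8 \sqrt{3}$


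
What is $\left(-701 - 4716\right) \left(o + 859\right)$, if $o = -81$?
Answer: $-4214426$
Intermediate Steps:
$\left(-701 - 4716\right) \left(o + 859\right) = \left(-701 - 4716\right) \left(-81 + 859\right) = \left(-5417\right) 778 = -4214426$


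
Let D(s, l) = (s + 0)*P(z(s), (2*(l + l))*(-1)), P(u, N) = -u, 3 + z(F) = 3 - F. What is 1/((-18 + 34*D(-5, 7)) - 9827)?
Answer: -1/8995 ≈ -0.00011117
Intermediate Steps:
z(F) = -F (z(F) = -3 + (3 - F) = -F)
D(s, l) = s² (D(s, l) = (s + 0)*(-(-1)*s) = s*s = s²)
1/((-18 + 34*D(-5, 7)) - 9827) = 1/((-18 + 34*(-5)²) - 9827) = 1/((-18 + 34*25) - 9827) = 1/((-18 + 850) - 9827) = 1/(832 - 9827) = 1/(-8995) = -1/8995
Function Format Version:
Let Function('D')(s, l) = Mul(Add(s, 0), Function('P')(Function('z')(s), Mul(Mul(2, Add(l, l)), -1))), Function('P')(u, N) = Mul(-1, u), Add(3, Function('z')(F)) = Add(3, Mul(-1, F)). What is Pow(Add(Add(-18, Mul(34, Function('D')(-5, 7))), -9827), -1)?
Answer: Rational(-1, 8995) ≈ -0.00011117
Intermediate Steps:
Function('z')(F) = Mul(-1, F) (Function('z')(F) = Add(-3, Add(3, Mul(-1, F))) = Mul(-1, F))
Function('D')(s, l) = Pow(s, 2) (Function('D')(s, l) = Mul(Add(s, 0), Mul(-1, Mul(-1, s))) = Mul(s, s) = Pow(s, 2))
Pow(Add(Add(-18, Mul(34, Function('D')(-5, 7))), -9827), -1) = Pow(Add(Add(-18, Mul(34, Pow(-5, 2))), -9827), -1) = Pow(Add(Add(-18, Mul(34, 25)), -9827), -1) = Pow(Add(Add(-18, 850), -9827), -1) = Pow(Add(832, -9827), -1) = Pow(-8995, -1) = Rational(-1, 8995)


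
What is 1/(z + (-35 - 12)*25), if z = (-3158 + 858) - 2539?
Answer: -1/6014 ≈ -0.00016628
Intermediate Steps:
z = -4839 (z = -2300 - 2539 = -4839)
1/(z + (-35 - 12)*25) = 1/(-4839 + (-35 - 12)*25) = 1/(-4839 - 47*25) = 1/(-4839 - 1175) = 1/(-6014) = -1/6014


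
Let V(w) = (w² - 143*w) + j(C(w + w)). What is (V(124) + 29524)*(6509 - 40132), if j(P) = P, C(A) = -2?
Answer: -913402418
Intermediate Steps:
V(w) = -2 + w² - 143*w (V(w) = (w² - 143*w) - 2 = -2 + w² - 143*w)
(V(124) + 29524)*(6509 - 40132) = ((-2 + 124² - 143*124) + 29524)*(6509 - 40132) = ((-2 + 15376 - 17732) + 29524)*(-33623) = (-2358 + 29524)*(-33623) = 27166*(-33623) = -913402418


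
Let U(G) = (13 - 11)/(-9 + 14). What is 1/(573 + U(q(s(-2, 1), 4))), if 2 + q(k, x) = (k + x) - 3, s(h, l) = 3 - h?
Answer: 5/2867 ≈ 0.0017440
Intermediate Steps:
q(k, x) = -5 + k + x (q(k, x) = -2 + ((k + x) - 3) = -2 + (-3 + k + x) = -5 + k + x)
U(G) = ⅖ (U(G) = 2/5 = 2*(⅕) = ⅖)
1/(573 + U(q(s(-2, 1), 4))) = 1/(573 + ⅖) = 1/(2867/5) = 5/2867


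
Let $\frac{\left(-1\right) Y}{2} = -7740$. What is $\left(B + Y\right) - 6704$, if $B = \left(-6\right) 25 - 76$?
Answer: $8550$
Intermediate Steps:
$Y = 15480$ ($Y = \left(-2\right) \left(-7740\right) = 15480$)
$B = -226$ ($B = -150 - 76 = -226$)
$\left(B + Y\right) - 6704 = \left(-226 + 15480\right) - 6704 = 15254 - 6704 = 8550$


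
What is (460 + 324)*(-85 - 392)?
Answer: -373968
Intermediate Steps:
(460 + 324)*(-85 - 392) = 784*(-477) = -373968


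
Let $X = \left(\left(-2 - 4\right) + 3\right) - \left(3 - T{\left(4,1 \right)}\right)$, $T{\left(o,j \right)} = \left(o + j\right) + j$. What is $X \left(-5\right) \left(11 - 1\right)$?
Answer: $0$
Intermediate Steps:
$T{\left(o,j \right)} = o + 2 j$ ($T{\left(o,j \right)} = \left(j + o\right) + j = o + 2 j$)
$X = 0$ ($X = \left(\left(-2 - 4\right) + 3\right) - \left(3 - \left(4 + 2 \cdot 1\right)\right) = \left(-6 + 3\right) - \left(3 - \left(4 + 2\right)\right) = -3 - \left(3 - 6\right) = -3 - -3 = -3 + 3 = 0$)
$X \left(-5\right) \left(11 - 1\right) = 0 \left(-5\right) \left(11 - 1\right) = 0 \left(11 - 1\right) = 0 \cdot 10 = 0$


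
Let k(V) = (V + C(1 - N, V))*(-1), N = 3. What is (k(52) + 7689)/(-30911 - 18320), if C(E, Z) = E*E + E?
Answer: -7635/49231 ≈ -0.15509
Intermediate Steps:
C(E, Z) = E + E² (C(E, Z) = E² + E = E + E²)
k(V) = -2 - V (k(V) = (V + (1 - 1*3)*(1 + (1 - 1*3)))*(-1) = (V + (1 - 3)*(1 + (1 - 3)))*(-1) = (V - 2*(1 - 2))*(-1) = (V - 2*(-1))*(-1) = (V + 2)*(-1) = (2 + V)*(-1) = -2 - V)
(k(52) + 7689)/(-30911 - 18320) = ((-2 - 1*52) + 7689)/(-30911 - 18320) = ((-2 - 52) + 7689)/(-49231) = (-54 + 7689)*(-1/49231) = 7635*(-1/49231) = -7635/49231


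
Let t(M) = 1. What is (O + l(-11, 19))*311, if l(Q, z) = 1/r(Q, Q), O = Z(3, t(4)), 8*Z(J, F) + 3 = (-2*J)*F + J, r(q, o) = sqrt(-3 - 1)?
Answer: -933/4 - 311*I/2 ≈ -233.25 - 155.5*I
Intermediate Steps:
r(q, o) = 2*I (r(q, o) = sqrt(-4) = 2*I)
Z(J, F) = -3/8 + J/8 - F*J/4 (Z(J, F) = -3/8 + ((-2*J)*F + J)/8 = -3/8 + (-2*F*J + J)/8 = -3/8 + (J - 2*F*J)/8 = -3/8 + (J/8 - F*J/4) = -3/8 + J/8 - F*J/4)
O = -3/4 (O = -3/8 + (1/8)*3 - 1/4*1*3 = -3/8 + 3/8 - 3/4 = -3/4 ≈ -0.75000)
l(Q, z) = -I/2 (l(Q, z) = 1/(2*I) = -I/2)
(O + l(-11, 19))*311 = (-3/4 - I/2)*311 = -933/4 - 311*I/2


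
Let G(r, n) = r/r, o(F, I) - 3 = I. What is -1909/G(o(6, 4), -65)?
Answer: -1909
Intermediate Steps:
o(F, I) = 3 + I
G(r, n) = 1
-1909/G(o(6, 4), -65) = -1909/1 = -1909*1 = -1909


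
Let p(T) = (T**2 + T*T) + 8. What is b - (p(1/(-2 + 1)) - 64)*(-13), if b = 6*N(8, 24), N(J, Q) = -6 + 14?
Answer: -654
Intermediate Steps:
p(T) = 8 + 2*T**2 (p(T) = (T**2 + T**2) + 8 = 2*T**2 + 8 = 8 + 2*T**2)
N(J, Q) = 8
b = 48 (b = 6*8 = 48)
b - (p(1/(-2 + 1)) - 64)*(-13) = 48 - ((8 + 2*(1/(-2 + 1))**2) - 64)*(-13) = 48 - ((8 + 2*(1/(-1))**2) - 64)*(-13) = 48 - ((8 + 2*(-1)**2) - 64)*(-13) = 48 - ((8 + 2*1) - 64)*(-13) = 48 - ((8 + 2) - 64)*(-13) = 48 - (10 - 64)*(-13) = 48 - (-54)*(-13) = 48 - 1*702 = 48 - 702 = -654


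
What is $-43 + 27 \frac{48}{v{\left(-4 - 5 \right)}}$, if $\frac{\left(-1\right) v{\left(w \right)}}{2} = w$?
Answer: $29$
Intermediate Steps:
$v{\left(w \right)} = - 2 w$
$-43 + 27 \frac{48}{v{\left(-4 - 5 \right)}} = -43 + 27 \frac{48}{\left(-2\right) \left(-4 - 5\right)} = -43 + 27 \frac{48}{\left(-2\right) \left(-9\right)} = -43 + 27 \cdot \frac{48}{18} = -43 + 27 \cdot 48 \cdot \frac{1}{18} = -43 + 27 \cdot \frac{8}{3} = -43 + 72 = 29$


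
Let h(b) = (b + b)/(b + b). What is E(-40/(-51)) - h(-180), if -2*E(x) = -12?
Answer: 5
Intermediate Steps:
E(x) = 6 (E(x) = -1/2*(-12) = 6)
h(b) = 1 (h(b) = (2*b)/((2*b)) = (2*b)*(1/(2*b)) = 1)
E(-40/(-51)) - h(-180) = 6 - 1*1 = 6 - 1 = 5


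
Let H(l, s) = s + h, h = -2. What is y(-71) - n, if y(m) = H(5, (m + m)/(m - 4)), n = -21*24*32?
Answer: 1209592/75 ≈ 16128.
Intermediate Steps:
H(l, s) = -2 + s (H(l, s) = s - 2 = -2 + s)
n = -16128 (n = -504*32 = -16128)
y(m) = -2 + 2*m/(-4 + m) (y(m) = -2 + (m + m)/(m - 4) = -2 + (2*m)/(-4 + m) = -2 + 2*m/(-4 + m))
y(-71) - n = 8/(-4 - 71) - 1*(-16128) = 8/(-75) + 16128 = 8*(-1/75) + 16128 = -8/75 + 16128 = 1209592/75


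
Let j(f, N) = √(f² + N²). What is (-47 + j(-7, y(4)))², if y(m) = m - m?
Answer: 1600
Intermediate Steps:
y(m) = 0
j(f, N) = √(N² + f²)
(-47 + j(-7, y(4)))² = (-47 + √(0² + (-7)²))² = (-47 + √(0 + 49))² = (-47 + √49)² = (-47 + 7)² = (-40)² = 1600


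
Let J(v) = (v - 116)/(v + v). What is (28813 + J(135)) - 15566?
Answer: 3576709/270 ≈ 13247.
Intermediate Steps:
J(v) = (-116 + v)/(2*v) (J(v) = (-116 + v)/((2*v)) = (-116 + v)*(1/(2*v)) = (-116 + v)/(2*v))
(28813 + J(135)) - 15566 = (28813 + (½)*(-116 + 135)/135) - 15566 = (28813 + (½)*(1/135)*19) - 15566 = (28813 + 19/270) - 15566 = 7779529/270 - 15566 = 3576709/270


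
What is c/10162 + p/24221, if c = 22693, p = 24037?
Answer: 793911147/246133802 ≈ 3.2255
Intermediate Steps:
c/10162 + p/24221 = 22693/10162 + 24037/24221 = 793911147/246133802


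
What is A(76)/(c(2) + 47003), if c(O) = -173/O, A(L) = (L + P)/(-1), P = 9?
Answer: -170/93833 ≈ -0.0018117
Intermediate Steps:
A(L) = -9 - L (A(L) = (L + 9)/(-1) = -(9 + L) = -9 - L)
A(76)/(c(2) + 47003) = (-9 - 1*76)/(-173/2 + 47003) = (-9 - 76)/(-173*1/2 + 47003) = -85/(-173/2 + 47003) = -85/93833/2 = -85*2/93833 = -170/93833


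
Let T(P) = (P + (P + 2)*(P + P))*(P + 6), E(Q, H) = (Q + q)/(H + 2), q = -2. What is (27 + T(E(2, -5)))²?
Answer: 729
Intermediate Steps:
E(Q, H) = (-2 + Q)/(2 + H) (E(Q, H) = (Q - 2)/(H + 2) = (-2 + Q)/(2 + H))
T(P) = (6 + P)*(P + 2*P*(2 + P)) (T(P) = (P + (2 + P)*(2*P))*(6 + P) = (P + 2*P*(2 + P))*(6 + P) = (6 + P)*(P + 2*P*(2 + P)))
(27 + T(E(2, -5)))² = (27 + ((-2 + 2)/(2 - 5))*(30 + 2*((-2 + 2)/(2 - 5))² + 17*((-2 + 2)/(2 - 5))))² = (27 + (0/(-3))*(30 + 2*(0/(-3))² + 17*(0/(-3))))² = (27 + (-⅓*0)*(30 + 2*(-⅓*0)² + 17*(-⅓*0)))² = (27 + 0*(30 + 2*0² + 17*0))² = (27 + 0*(30 + 2*0 + 0))² = (27 + 0*(30 + 0 + 0))² = (27 + 0*30)² = (27 + 0)² = 27² = 729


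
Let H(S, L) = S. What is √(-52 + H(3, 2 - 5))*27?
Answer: 189*I ≈ 189.0*I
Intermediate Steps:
√(-52 + H(3, 2 - 5))*27 = √(-52 + 3)*27 = √(-49)*27 = (7*I)*27 = 189*I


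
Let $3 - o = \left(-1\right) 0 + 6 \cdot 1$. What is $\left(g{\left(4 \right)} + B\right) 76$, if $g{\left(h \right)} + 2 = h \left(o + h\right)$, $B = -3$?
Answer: $-76$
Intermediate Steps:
$o = -3$ ($o = 3 - \left(\left(-1\right) 0 + 6 \cdot 1\right) = 3 - \left(0 + 6\right) = 3 - 6 = -3$)
$g{\left(h \right)} = -2 + h \left(-3 + h\right)$
$\left(g{\left(4 \right)} + B\right) 76 = \left(\left(-2 + 4^{2} - 12\right) - 3\right) 76 = \left(\left(-2 + 16 - 12\right) - 3\right) 76 = \left(2 - 3\right) 76 = \left(-1\right) 76 = -76$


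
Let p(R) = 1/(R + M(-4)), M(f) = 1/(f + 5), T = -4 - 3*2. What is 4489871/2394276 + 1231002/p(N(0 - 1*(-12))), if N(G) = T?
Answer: -26526222411097/2394276 ≈ -1.1079e+7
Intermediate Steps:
T = -10 (T = -4 - 6 = -10)
N(G) = -10
M(f) = 1/(5 + f)
p(R) = 1/(1 + R) (p(R) = 1/(R + 1/(5 - 4)) = 1/(R + 1/1) = 1/(R + 1) = 1/(1 + R))
4489871/2394276 + 1231002/p(N(0 - 1*(-12))) = 4489871/2394276 + 1231002/(1/(1 - 10)) = 4489871*(1/2394276) + 1231002/(1/(-9)) = 4489871/2394276 + 1231002/(-1/9) = 4489871/2394276 + 1231002*(-9) = 4489871/2394276 - 11079018 = -26526222411097/2394276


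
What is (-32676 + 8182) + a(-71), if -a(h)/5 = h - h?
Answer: -24494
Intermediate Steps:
a(h) = 0 (a(h) = -5*(h - h) = -5*0 = 0)
(-32676 + 8182) + a(-71) = (-32676 + 8182) + 0 = -24494 + 0 = -24494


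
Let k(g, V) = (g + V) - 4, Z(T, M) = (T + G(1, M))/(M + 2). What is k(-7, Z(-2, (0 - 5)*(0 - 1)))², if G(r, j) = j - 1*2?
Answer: 5776/49 ≈ 117.88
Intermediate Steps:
G(r, j) = -2 + j (G(r, j) = j - 2 = -2 + j)
Z(T, M) = (-2 + M + T)/(2 + M) (Z(T, M) = (T + (-2 + M))/(M + 2) = (-2 + M + T)/(2 + M))
k(g, V) = -4 + V + g (k(g, V) = (V + g) - 4 = -4 + V + g)
k(-7, Z(-2, (0 - 5)*(0 - 1)))² = (-4 + (-2 + (0 - 5)*(0 - 1) - 2)/(2 + (0 - 5)*(0 - 1)) - 7)² = (-4 + (-2 - 5*(-1) - 2)/(2 - 5*(-1)) - 7)² = (-4 + (-2 + 5 - 2)/(2 + 5) - 7)² = (-4 + 1/7 - 7)² = (-4 + (⅐)*1 - 7)² = (-4 + ⅐ - 7)² = (-76/7)² = 5776/49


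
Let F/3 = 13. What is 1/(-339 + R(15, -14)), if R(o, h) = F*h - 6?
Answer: -1/891 ≈ -0.0011223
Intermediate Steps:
F = 39 (F = 3*13 = 39)
R(o, h) = -6 + 39*h (R(o, h) = 39*h - 6 = -6 + 39*h)
1/(-339 + R(15, -14)) = 1/(-339 + (-6 + 39*(-14))) = 1/(-339 + (-6 - 546)) = 1/(-339 - 552) = 1/(-891) = -1/891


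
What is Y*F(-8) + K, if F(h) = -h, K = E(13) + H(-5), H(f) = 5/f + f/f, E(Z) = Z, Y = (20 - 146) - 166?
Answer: -2323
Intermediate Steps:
Y = -292 (Y = -126 - 166 = -292)
H(f) = 1 + 5/f (H(f) = 5/f + 1 = 1 + 5/f)
K = 13 (K = 13 + (5 - 5)/(-5) = 13 - 1/5*0 = 13 + 0 = 13)
Y*F(-8) + K = -(-292)*(-8) + 13 = -292*8 + 13 = -2336 + 13 = -2323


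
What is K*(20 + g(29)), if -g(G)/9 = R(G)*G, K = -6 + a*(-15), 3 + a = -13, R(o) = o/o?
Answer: -56394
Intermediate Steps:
R(o) = 1
a = -16 (a = -3 - 13 = -16)
K = 234 (K = -6 - 16*(-15) = -6 + 240 = 234)
g(G) = -9*G
K*(20 + g(29)) = 234*(20 - 9*29) = 234*(20 - 261) = 234*(-241) = -56394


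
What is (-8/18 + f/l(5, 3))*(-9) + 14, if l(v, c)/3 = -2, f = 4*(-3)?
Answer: 0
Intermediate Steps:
f = -12
l(v, c) = -6 (l(v, c) = 3*(-2) = -6)
(-8/18 + f/l(5, 3))*(-9) + 14 = (-8/18 - 12/(-6))*(-9) + 14 = (-8*1/18 - 12*(-⅙))*(-9) + 14 = (-4/9 + 2)*(-9) + 14 = (14/9)*(-9) + 14 = -14 + 14 = 0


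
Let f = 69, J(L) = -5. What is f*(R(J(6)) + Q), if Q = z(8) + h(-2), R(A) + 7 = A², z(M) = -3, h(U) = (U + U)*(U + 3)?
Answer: 759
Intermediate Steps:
h(U) = 2*U*(3 + U) (h(U) = (2*U)*(3 + U) = 2*U*(3 + U))
R(A) = -7 + A²
Q = -7 (Q = -3 + 2*(-2)*(3 - 2) = -3 + 2*(-2)*1 = -3 - 4 = -7)
f*(R(J(6)) + Q) = 69*((-7 + (-5)²) - 7) = 69*((-7 + 25) - 7) = 69*(18 - 7) = 69*11 = 759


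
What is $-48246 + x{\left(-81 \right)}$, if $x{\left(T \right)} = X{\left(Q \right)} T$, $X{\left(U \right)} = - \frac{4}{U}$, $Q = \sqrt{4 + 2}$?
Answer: $-48246 + 54 \sqrt{6} \approx -48114.0$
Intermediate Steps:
$Q = \sqrt{6} \approx 2.4495$
$x{\left(T \right)} = - \frac{2 T \sqrt{6}}{3}$ ($x{\left(T \right)} = - \frac{4}{\sqrt{6}} T = - 4 \frac{\sqrt{6}}{6} T = - \frac{2 \sqrt{6}}{3} T = - \frac{2 T \sqrt{6}}{3}$)
$-48246 + x{\left(-81 \right)} = -48246 - - 54 \sqrt{6} = -48246 + 54 \sqrt{6}$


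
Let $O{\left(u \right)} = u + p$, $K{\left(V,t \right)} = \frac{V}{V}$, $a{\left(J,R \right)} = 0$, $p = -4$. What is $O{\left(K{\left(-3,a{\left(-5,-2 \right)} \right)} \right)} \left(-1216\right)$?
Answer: $3648$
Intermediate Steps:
$K{\left(V,t \right)} = 1$
$O{\left(u \right)} = -4 + u$ ($O{\left(u \right)} = u - 4 = -4 + u$)
$O{\left(K{\left(-3,a{\left(-5,-2 \right)} \right)} \right)} \left(-1216\right) = \left(-4 + 1\right) \left(-1216\right) = \left(-3\right) \left(-1216\right) = 3648$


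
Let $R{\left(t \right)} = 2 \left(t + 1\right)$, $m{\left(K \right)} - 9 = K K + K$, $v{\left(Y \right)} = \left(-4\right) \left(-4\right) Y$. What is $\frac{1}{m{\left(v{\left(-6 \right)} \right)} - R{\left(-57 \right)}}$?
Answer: $\frac{1}{9241} \approx 0.00010821$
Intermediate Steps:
$v{\left(Y \right)} = 16 Y$
$m{\left(K \right)} = 9 + K + K^{2}$ ($m{\left(K \right)} = 9 + \left(K K + K\right) = 9 + \left(K^{2} + K\right) = 9 + \left(K + K^{2}\right) = 9 + K + K^{2}$)
$R{\left(t \right)} = 2 + 2 t$ ($R{\left(t \right)} = 2 \left(1 + t\right) = 2 + 2 t$)
$\frac{1}{m{\left(v{\left(-6 \right)} \right)} - R{\left(-57 \right)}} = \frac{1}{\left(9 + 16 \left(-6\right) + \left(16 \left(-6\right)\right)^{2}\right) - \left(2 + 2 \left(-57\right)\right)} = \frac{1}{\left(9 - 96 + \left(-96\right)^{2}\right) - \left(2 - 114\right)} = \frac{1}{\left(9 - 96 + 9216\right) - -112} = \frac{1}{9129 + 112} = \frac{1}{9241}$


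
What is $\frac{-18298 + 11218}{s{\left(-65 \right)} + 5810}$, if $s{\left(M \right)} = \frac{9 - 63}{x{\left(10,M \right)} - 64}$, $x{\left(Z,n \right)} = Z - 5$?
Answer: $- \frac{104430}{85711} \approx -1.2184$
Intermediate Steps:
$x{\left(Z,n \right)} = -5 + Z$
$s{\left(M \right)} = \frac{54}{59}$ ($s{\left(M \right)} = \frac{9 - 63}{\left(-5 + 10\right) - 64} = - \frac{54}{5 - 64} = - \frac{54}{-59} = \left(-54\right) \left(- \frac{1}{59}\right) = \frac{54}{59}$)
$\frac{-18298 + 11218}{s{\left(-65 \right)} + 5810} = \frac{-18298 + 11218}{\frac{54}{59} + 5810} = - \frac{7080}{\frac{342844}{59}} = \left(-7080\right) \frac{59}{342844} = - \frac{104430}{85711}$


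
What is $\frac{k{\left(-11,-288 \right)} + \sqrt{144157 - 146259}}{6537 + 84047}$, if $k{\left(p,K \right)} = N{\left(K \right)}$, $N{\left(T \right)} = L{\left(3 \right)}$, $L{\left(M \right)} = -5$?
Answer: $- \frac{5}{90584} + \frac{i \sqrt{2102}}{90584} \approx -5.5197 \cdot 10^{-5} + 0.00050613 i$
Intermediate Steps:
$N{\left(T \right)} = -5$
$k{\left(p,K \right)} = -5$
$\frac{k{\left(-11,-288 \right)} + \sqrt{144157 - 146259}}{6537 + 84047} = \frac{-5 + \sqrt{144157 - 146259}}{6537 + 84047} = \frac{-5 + \sqrt{-2102}}{90584} = \left(-5 + i \sqrt{2102}\right) \frac{1}{90584} = - \frac{5}{90584} + \frac{i \sqrt{2102}}{90584}$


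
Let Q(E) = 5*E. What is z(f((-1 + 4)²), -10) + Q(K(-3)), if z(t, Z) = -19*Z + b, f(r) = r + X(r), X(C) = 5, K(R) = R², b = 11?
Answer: 246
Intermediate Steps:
f(r) = 5 + r (f(r) = r + 5 = 5 + r)
z(t, Z) = 11 - 19*Z (z(t, Z) = -19*Z + 11 = 11 - 19*Z)
z(f((-1 + 4)²), -10) + Q(K(-3)) = (11 - 19*(-10)) + 5*(-3)² = (11 + 190) + 5*9 = 201 + 45 = 246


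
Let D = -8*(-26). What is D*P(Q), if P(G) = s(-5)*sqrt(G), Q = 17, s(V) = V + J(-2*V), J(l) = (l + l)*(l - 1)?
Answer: 36400*sqrt(17) ≈ 1.5008e+5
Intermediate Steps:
J(l) = 2*l*(-1 + l) (J(l) = (2*l)*(-1 + l) = 2*l*(-1 + l))
s(V) = V - 4*V*(-1 - 2*V) (s(V) = V + 2*(-2*V)*(-1 - 2*V) = V - 4*V*(-1 - 2*V))
D = 208
P(G) = 175*sqrt(G) (P(G) = (-5*(5 + 8*(-5)))*sqrt(G) = (-5*(5 - 40))*sqrt(G) = (-5*(-35))*sqrt(G) = 175*sqrt(G))
D*P(Q) = 208*(175*sqrt(17)) = 36400*sqrt(17)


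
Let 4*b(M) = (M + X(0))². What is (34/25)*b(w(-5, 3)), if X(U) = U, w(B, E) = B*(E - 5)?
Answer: 34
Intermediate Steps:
w(B, E) = B*(-5 + E)
b(M) = M²/4 (b(M) = (M + 0)²/4 = M²/4)
(34/25)*b(w(-5, 3)) = (34/25)*((-5*(-5 + 3))²/4) = (34*(1/25))*((-5*(-2))²/4) = 34*((¼)*10²)/25 = 34*((¼)*100)/25 = (34/25)*25 = 34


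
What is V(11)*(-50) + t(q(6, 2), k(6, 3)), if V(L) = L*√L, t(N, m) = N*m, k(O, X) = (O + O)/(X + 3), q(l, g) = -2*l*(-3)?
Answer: 72 - 550*√11 ≈ -1752.1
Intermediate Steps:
q(l, g) = 6*l (q(l, g) = -(-6)*l = 6*l)
k(O, X) = 2*O/(3 + X) (k(O, X) = (2*O)/(3 + X) = 2*O/(3 + X))
V(L) = L^(3/2)
V(11)*(-50) + t(q(6, 2), k(6, 3)) = 11^(3/2)*(-50) + (6*6)*(2*6/(3 + 3)) = (11*√11)*(-50) + 36*(2*6/6) = -550*√11 + 36*(2*6*(⅙)) = -550*√11 + 36*2 = -550*√11 + 72 = 72 - 550*√11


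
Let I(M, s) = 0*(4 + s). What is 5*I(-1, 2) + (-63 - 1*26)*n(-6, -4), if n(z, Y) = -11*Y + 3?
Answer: -4183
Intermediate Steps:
I(M, s) = 0
n(z, Y) = 3 - 11*Y
5*I(-1, 2) + (-63 - 1*26)*n(-6, -4) = 5*0 + (-63 - 1*26)*(3 - 11*(-4)) = 0 + (-63 - 26)*(3 + 44) = 0 - 89*47 = 0 - 4183 = -4183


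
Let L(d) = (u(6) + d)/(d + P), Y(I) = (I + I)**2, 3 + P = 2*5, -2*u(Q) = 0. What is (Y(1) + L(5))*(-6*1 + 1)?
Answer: -265/12 ≈ -22.083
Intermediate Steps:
u(Q) = 0 (u(Q) = -1/2*0 = 0)
P = 7 (P = -3 + 2*5 = -3 + 10 = 7)
Y(I) = 4*I**2 (Y(I) = (2*I)**2 = 4*I**2)
L(d) = d/(7 + d) (L(d) = (0 + d)/(d + 7) = d/(7 + d))
(Y(1) + L(5))*(-6*1 + 1) = (4*1**2 + 5/(7 + 5))*(-6*1 + 1) = (4*1 + 5/12)*(-6 + 1) = (4 + 5*(1/12))*(-5) = (4 + 5/12)*(-5) = (53/12)*(-5) = -265/12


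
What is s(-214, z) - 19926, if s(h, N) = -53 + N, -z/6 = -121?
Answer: -19253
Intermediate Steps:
z = 726 (z = -6*(-121) = 726)
s(-214, z) - 19926 = (-53 + 726) - 19926 = 673 - 19926 = -19253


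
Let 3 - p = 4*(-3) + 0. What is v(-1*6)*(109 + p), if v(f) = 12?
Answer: 1488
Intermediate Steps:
p = 15 (p = 3 - (4*(-3) + 0) = 3 - (-12 + 0) = 3 - 1*(-12) = 3 + 12 = 15)
v(-1*6)*(109 + p) = 12*(109 + 15) = 12*124 = 1488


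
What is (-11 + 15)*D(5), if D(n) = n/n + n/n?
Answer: 8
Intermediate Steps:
D(n) = 2 (D(n) = 1 + 1 = 2)
(-11 + 15)*D(5) = (-11 + 15)*2 = 4*2 = 8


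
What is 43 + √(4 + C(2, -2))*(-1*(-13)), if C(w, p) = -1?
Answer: 43 + 13*√3 ≈ 65.517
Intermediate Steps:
43 + √(4 + C(2, -2))*(-1*(-13)) = 43 + √(4 - 1)*(-1*(-13)) = 43 + √3*13 = 43 + 13*√3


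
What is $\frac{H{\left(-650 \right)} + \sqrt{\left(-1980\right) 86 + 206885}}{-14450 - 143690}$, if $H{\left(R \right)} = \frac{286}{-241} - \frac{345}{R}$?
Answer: $\frac{20551}{4954526200} - \frac{\sqrt{36605}}{158140} \approx -0.0012057$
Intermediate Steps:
$H{\left(R \right)} = - \frac{286}{241} - \frac{345}{R}$ ($H{\left(R \right)} = 286 \left(- \frac{1}{241}\right) - \frac{345}{R} = - \frac{286}{241} - \frac{345}{R}$)
$\frac{H{\left(-650 \right)} + \sqrt{\left(-1980\right) 86 + 206885}}{-14450 - 143690} = \frac{\left(- \frac{286}{241} - \frac{345}{-650}\right) + \sqrt{\left(-1980\right) 86 + 206885}}{-14450 - 143690} = \frac{\left(- \frac{286}{241} - - \frac{69}{130}\right) + \sqrt{-170280 + 206885}}{-158140} = \left(\left(- \frac{286}{241} + \frac{69}{130}\right) + \sqrt{36605}\right) \left(- \frac{1}{158140}\right) = \left(- \frac{20551}{31330} + \sqrt{36605}\right) \left(- \frac{1}{158140}\right) = \frac{20551}{4954526200} - \frac{\sqrt{36605}}{158140}$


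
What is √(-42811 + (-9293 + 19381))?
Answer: I*√32723 ≈ 180.9*I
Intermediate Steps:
√(-42811 + (-9293 + 19381)) = √(-42811 + 10088) = √(-32723) = I*√32723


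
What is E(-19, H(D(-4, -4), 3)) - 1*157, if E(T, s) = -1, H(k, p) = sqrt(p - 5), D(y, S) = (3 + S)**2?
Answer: -158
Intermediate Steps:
H(k, p) = sqrt(-5 + p)
E(-19, H(D(-4, -4), 3)) - 1*157 = -1 - 1*157 = -1 - 157 = -158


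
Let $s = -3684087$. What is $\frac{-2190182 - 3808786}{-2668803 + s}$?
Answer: $\frac{999828}{1058815} \approx 0.94429$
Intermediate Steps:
$\frac{-2190182 - 3808786}{-2668803 + s} = \frac{-2190182 - 3808786}{-2668803 - 3684087} = - \frac{5998968}{-6352890} = \left(-5998968\right) \left(- \frac{1}{6352890}\right) = \frac{999828}{1058815}$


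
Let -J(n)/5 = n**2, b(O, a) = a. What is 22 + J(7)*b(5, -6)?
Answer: 1492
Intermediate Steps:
J(n) = -5*n**2
22 + J(7)*b(5, -6) = 22 - 5*7**2*(-6) = 22 - 5*49*(-6) = 22 - 245*(-6) = 22 + 1470 = 1492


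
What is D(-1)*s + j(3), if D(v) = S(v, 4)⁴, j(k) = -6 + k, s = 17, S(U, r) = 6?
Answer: 22029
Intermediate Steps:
D(v) = 1296 (D(v) = 6⁴ = 1296)
D(-1)*s + j(3) = 1296*17 + (-6 + 3) = 22032 - 3 = 22029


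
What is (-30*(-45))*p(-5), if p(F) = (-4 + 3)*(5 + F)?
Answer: 0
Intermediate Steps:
p(F) = -5 - F (p(F) = -(5 + F) = -5 - F)
(-30*(-45))*p(-5) = (-30*(-45))*(-5 - 1*(-5)) = 1350*(-5 + 5) = 1350*0 = 0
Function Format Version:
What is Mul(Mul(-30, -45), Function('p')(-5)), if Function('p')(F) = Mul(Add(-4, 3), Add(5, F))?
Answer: 0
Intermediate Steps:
Function('p')(F) = Add(-5, Mul(-1, F)) (Function('p')(F) = Mul(-1, Add(5, F)) = Add(-5, Mul(-1, F)))
Mul(Mul(-30, -45), Function('p')(-5)) = Mul(Mul(-30, -45), Add(-5, Mul(-1, -5))) = Mul(1350, Add(-5, 5)) = Mul(1350, 0) = 0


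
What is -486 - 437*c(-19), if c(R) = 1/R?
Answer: -463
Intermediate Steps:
-486 - 437*c(-19) = -486 - 437/(-19) = -486 - 437*(-1/19) = -486 + 23 = -463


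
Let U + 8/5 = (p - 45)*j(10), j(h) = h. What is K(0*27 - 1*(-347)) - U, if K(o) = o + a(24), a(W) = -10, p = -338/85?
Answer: 70411/85 ≈ 828.36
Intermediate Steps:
p = -338/85 (p = -338*1/85 = -338/85 ≈ -3.9765)
K(o) = -10 + o (K(o) = o - 10 = -10 + o)
U = -41766/85 (U = -8/5 + (-338/85 - 45)*10 = -8/5 - 4163/85*10 = -8/5 - 8326/17 = -41766/85 ≈ -491.36)
K(0*27 - 1*(-347)) - U = (-10 + (0*27 - 1*(-347))) - 1*(-41766/85) = (-10 + (0 + 347)) + 41766/85 = (-10 + 347) + 41766/85 = 337 + 41766/85 = 70411/85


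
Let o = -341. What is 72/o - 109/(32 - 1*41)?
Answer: 36521/3069 ≈ 11.900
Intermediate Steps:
72/o - 109/(32 - 1*41) = 72/(-341) - 109/(32 - 1*41) = 72*(-1/341) - 109/(32 - 41) = -72/341 - 109/(-9) = -72/341 - 109*(-⅑) = -72/341 + 109/9 = 36521/3069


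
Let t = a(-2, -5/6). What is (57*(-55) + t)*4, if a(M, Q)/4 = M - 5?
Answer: -12652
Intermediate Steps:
a(M, Q) = -20 + 4*M (a(M, Q) = 4*(M - 5) = 4*(-5 + M) = -20 + 4*M)
t = -28 (t = -20 + 4*(-2) = -20 - 8 = -28)
(57*(-55) + t)*4 = (57*(-55) - 28)*4 = (-3135 - 28)*4 = -3163*4 = -12652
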